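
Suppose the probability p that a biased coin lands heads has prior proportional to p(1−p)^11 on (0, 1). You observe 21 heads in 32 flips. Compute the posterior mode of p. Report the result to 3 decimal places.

p̂_MAP = 0.500

The prior density ∝ p(1−p)^11 is the kernel of Beta(2, 12).
Data: 21 successes in 32 trials. The binomial likelihood contributes p^21(1−p)^11, so the posterior is Beta(2+21, 12+11) = Beta(23, 23).
For Beta(a, b) with a, b > 1 the mode is (a−1)/(a+b−2) = 22/44 ≈ 0.500.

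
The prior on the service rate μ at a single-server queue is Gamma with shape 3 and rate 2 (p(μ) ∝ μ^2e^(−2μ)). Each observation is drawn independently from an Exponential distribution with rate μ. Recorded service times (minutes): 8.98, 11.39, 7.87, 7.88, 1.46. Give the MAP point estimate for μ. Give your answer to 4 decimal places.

μ̂_MAP = 0.1769

The Exponential(rate=μ) likelihood is ∝ μ^n e^(−μΣtᵢ). Here n = 5 and Σtᵢ = 8.98 + 11.39 + 7.87 + 7.88 + 1.46 = 37.58.
Posterior ∝ μ^2e^(−2μ) · μ^5e^(−37.58μ) = μ^7e^(−39.58μ), i.e. Gamma(8, 39.58).
Mode = (a−1)/b = 7/39.58 ≈ 0.1769.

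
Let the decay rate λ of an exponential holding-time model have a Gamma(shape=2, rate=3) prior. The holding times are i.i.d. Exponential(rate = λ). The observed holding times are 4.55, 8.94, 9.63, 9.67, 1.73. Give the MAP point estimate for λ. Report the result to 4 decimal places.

The Exponential(rate=λ) likelihood is ∝ λ^n e^(−λΣtᵢ). Here n = 5 and Σtᵢ = 4.55 + 8.94 + 9.63 + 9.67 + 1.73 = 34.52.
Posterior ∝ λe^(−3λ) · λ^5e^(−34.52λ) = λ^6e^(−37.52λ), i.e. Gamma(7, 37.52).
Mode = (a−1)/b = 6/37.52 ≈ 0.1599.

λ̂_MAP = 0.1599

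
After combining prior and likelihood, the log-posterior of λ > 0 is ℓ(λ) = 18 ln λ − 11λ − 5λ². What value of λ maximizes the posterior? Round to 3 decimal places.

λ̂_MAP = 0.900

ℓ'(λ) = 18/λ − 11 − 10λ. Setting this to zero and multiplying by λ: 10λ² + 11λ − 18 = 0.
λ = (−11 + √(11² + 4·10·18)) / (2·10) = (−11 + √841) / 20 = (−11 + 29)/20 = 9/10.
ℓ''(λ) = −18/λ² − 10 < 0, confirming a maximum.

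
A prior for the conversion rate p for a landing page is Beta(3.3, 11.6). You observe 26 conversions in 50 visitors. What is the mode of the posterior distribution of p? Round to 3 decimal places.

Prior: Beta(3.3, 11.6).
Data: 26 successes in 50 trials. The binomial likelihood contributes p^26(1−p)^24, so the posterior is Beta(3.3+26, 11.6+24) = Beta(29.3, 35.6).
For Beta(a, b) with a, b > 1 the mode is (a−1)/(a+b−2) = 28.3/62.9 ≈ 0.450.

p̂_MAP = 0.450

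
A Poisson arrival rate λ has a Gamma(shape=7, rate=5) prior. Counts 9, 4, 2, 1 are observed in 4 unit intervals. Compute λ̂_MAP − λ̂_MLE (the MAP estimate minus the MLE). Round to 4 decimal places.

MAP − MLE = -1.5556

Σxᵢ = 16. Posterior is Gamma(23, 9); MAP = (23−1)/9 = 22/9 ≈ 2.44444.
MLE = x̄ = 16/4 ≈ 4.00000.
Difference = 22/9 − 16/4 = -14/9 ≈ -1.5556.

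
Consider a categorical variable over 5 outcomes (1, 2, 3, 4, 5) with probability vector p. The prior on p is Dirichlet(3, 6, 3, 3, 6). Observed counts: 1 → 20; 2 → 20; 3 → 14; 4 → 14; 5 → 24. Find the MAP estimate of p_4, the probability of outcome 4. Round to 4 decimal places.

MAP estimate: 0.1481

The posterior is Dirichlet(αᵢ + nᵢ) = Dirichlet(23, 26, 17, 17, 30).
For a Dirichlet(a₁,…,a_K) with all aᵢ > 1, the mode has j-th component (aⱼ − 1)/(Σaᵢ − K).
Here Σaᵢ = 113 and K = 5, so p_4 = (17 − 1)/(113 − 5) = 16/108 ≈ 0.1481.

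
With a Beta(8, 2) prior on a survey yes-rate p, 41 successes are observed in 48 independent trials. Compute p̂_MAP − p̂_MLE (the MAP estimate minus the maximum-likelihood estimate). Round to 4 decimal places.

MAP − MLE = 0.0030

Posterior is Beta(49, 9); MAP = (49−1)/(58−2) = 48/56 ≈ 0.85714.
MLE ignores the prior: p̂_MLE = k/n = 41/48 ≈ 0.85417.
Difference = 48/56 − 41/48 = 1/336 ≈ 0.0030.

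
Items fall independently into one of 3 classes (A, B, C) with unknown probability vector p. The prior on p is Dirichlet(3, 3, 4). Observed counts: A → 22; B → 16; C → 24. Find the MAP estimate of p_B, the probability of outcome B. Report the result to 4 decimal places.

The posterior is Dirichlet(αᵢ + nᵢ) = Dirichlet(25, 19, 28).
For a Dirichlet(a₁,…,a_K) with all aᵢ > 1, the mode has j-th component (aⱼ − 1)/(Σaᵢ − K).
Here Σaᵢ = 72 and K = 3, so p_B = (19 − 1)/(72 − 3) = 18/69 ≈ 0.2609.

MAP estimate of p_B = 0.2609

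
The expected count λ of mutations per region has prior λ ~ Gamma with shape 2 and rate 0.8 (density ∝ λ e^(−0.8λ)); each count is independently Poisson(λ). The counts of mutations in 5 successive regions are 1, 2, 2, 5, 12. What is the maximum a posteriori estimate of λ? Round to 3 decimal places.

Σxᵢ = 1+2+2+5+12 = 22, with n = 5.
Posterior ∝ λe^(−0.8λ) · λ^22e^(−5λ) = λ^23e^(−5.8λ), i.e. Gamma(shape=24, rate=5.8).
The mode of a Gamma(a, b) with a ≥ 1 (shape–rate) is (a−1)/b = 23/5.8 ≈ 3.966.

λ̂_MAP = 3.966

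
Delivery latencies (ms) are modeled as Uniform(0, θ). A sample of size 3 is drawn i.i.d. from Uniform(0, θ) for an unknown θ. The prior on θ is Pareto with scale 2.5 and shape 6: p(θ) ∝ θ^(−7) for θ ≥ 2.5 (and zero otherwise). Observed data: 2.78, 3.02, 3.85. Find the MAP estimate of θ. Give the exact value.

The Uniform(0, θ) likelihood is θ^(−n) for θ ≥ max(xᵢ), zero otherwise. Here max(xᵢ) = 3.85.
Posterior ∝ θ^(−7) · θ^(−3) = θ^(−10) on θ ≥ max(2.5, 3.85) = 3.85.
This density is strictly decreasing in θ, so the posterior mode lies at the lower boundary of the support.

θ̂_MAP = 3.85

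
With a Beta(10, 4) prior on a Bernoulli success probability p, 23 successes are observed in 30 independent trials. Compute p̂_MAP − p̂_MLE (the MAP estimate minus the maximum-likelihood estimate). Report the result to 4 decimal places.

MAP − MLE = -0.0048

Posterior is Beta(33, 11); MAP = (33−1)/(44−2) = 32/42 ≈ 0.76190.
MLE ignores the prior: p̂_MLE = k/n = 23/30 ≈ 0.76667.
Difference = 32/42 − 23/30 = -1/210 ≈ -0.0048.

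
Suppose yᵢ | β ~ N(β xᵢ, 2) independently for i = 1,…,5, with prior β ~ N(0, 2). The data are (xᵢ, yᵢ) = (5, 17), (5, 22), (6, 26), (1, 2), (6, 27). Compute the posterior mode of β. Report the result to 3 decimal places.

β̂_MAP = 4.153

log p(β | y) = −Σ(yᵢ − βxᵢ)²/(2·2) − β²/(2·2) + const.
Setting the derivative to zero: Σxᵢ(yᵢ − βxᵢ)/2 − β/2 = 0, so β = Σxᵢyᵢ / (Σxᵢ² + σ²/τ²).
Σxᵢyᵢ = 5·17 + 5·22 + 6·26 + 1·2 + 6·27 = 515; Σxᵢ² = 123; σ²/τ² = 1.
β̂_MAP = 515 / (123 + 1) = 515/124 ≈ 4.153.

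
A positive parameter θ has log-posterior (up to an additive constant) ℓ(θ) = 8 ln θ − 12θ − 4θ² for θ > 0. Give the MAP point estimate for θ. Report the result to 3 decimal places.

θ̂_MAP = 0.500

ℓ'(θ) = 8/θ − 12 − 8θ. Setting this to zero and multiplying by θ: 8θ² + 12θ − 8 = 0.
θ = (−12 + √(12² + 4·8·8)) / (2·8) = (−12 + √400) / 16 = (−12 + 20)/16 = 1/2.
ℓ''(θ) = −8/θ² − 8 < 0, confirming a maximum.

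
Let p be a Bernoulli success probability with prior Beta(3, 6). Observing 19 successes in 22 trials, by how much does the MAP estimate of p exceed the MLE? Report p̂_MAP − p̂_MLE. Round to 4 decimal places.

MAP − MLE = -0.1395

Posterior is Beta(22, 9); MAP = (22−1)/(31−2) = 21/29 ≈ 0.72414.
MLE ignores the prior: p̂_MLE = k/n = 19/22 ≈ 0.86364.
Difference = 21/29 − 19/22 = -89/638 ≈ -0.1395.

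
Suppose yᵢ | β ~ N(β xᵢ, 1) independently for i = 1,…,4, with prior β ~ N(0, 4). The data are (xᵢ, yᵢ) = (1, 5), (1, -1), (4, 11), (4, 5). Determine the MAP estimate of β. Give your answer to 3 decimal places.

β̂_MAP = 1.985

log p(β | y) = −Σ(yᵢ − βxᵢ)²/(2·1) − β²/(2·4) + const.
Setting the derivative to zero: Σxᵢ(yᵢ − βxᵢ)/1 − β/4 = 0, so β = Σxᵢyᵢ / (Σxᵢ² + σ²/τ²).
Σxᵢyᵢ = 1·5 + 1·(-1) + 4·11 + 4·5 = 68; Σxᵢ² = 34; σ²/τ² = 0.25.
β̂_MAP = 68 / (34 + 0.25) = 68/34.25 ≈ 1.985.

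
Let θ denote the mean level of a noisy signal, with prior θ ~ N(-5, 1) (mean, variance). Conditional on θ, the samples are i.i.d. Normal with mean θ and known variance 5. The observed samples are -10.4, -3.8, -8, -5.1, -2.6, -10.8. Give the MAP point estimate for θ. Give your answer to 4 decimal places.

n = 6; x̄ = ((-10.4) + (-3.8) + (-8) + (-5.1) + (-2.6) + (-10.8))/6 = -40.7/6 = -407/60 ≈ -6.7833.
For a Normal prior and Normal likelihood with known variance, the posterior is Normal; its mode equals its mean, the precision-weighted average.
Prior precision 1/σ₀² = 1/1 = 1; data precision n/σ² = 6/5 = 1.2.
θ̂ = (1·(-5) + 1.2·(-407/60)) / (1 + 1.2) = (-13.14)/2.2 = -657/110 ≈ -5.9727.

θ̂_MAP = -5.9727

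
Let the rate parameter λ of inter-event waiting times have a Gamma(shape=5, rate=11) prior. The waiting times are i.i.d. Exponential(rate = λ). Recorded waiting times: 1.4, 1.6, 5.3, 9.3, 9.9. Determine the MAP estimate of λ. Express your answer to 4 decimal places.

The Exponential(rate=λ) likelihood is ∝ λ^n e^(−λΣtᵢ). Here n = 5 and Σtᵢ = 1.4 + 1.6 + 5.3 + 9.3 + 9.9 = 27.5.
Posterior ∝ λ^4e^(−11λ) · λ^5e^(−27.5λ) = λ^9e^(−38.5λ), i.e. Gamma(10, 38.5).
Mode = (a−1)/b = 9/38.5 ≈ 0.2338.

λ̂_MAP = 0.2338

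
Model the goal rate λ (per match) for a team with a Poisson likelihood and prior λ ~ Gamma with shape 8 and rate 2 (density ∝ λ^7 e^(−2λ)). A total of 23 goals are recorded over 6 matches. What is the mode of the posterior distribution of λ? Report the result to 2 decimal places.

λ̂_MAP = 3.75

Σxᵢ = 23, n = 6.
Posterior ∝ λ^7e^(−2λ) · λ^23e^(−6λ) = λ^30e^(−8λ), i.e. Gamma(shape=31, rate=8).
The mode of a Gamma(a, b) with a ≥ 1 (shape–rate) is (a−1)/b = 30/8 ≈ 3.75.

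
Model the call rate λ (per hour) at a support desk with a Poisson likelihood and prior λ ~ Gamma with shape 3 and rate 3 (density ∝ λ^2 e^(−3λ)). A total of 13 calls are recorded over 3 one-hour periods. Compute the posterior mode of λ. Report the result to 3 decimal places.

λ̂_MAP = 2.500

Σxᵢ = 13, n = 3.
Posterior ∝ λ^2e^(−3λ) · λ^13e^(−3λ) = λ^15e^(−6λ), i.e. Gamma(shape=16, rate=6).
The mode of a Gamma(a, b) with a ≥ 1 (shape–rate) is (a−1)/b = 15/6 ≈ 2.500.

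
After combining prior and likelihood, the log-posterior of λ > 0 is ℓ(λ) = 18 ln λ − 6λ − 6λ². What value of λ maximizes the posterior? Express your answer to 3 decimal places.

λ̂_MAP = 1.000

ℓ'(λ) = 18/λ − 6 − 12λ. Setting this to zero and multiplying by λ: 12λ² + 6λ − 18 = 0.
λ = (−6 + √(6² + 4·12·18)) / (2·12) = (−6 + √900) / 24 = (−6 + 30)/24 = 1.
ℓ''(λ) = −18/λ² − 12 < 0, confirming a maximum.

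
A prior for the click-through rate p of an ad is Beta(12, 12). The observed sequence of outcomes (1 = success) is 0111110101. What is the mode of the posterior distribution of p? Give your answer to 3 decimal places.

Prior: Beta(12, 12).
Data: 7 successes in 10 trials (from the sequence). The binomial likelihood contributes p^7(1−p)^3, so the posterior is Beta(12+7, 12+3) = Beta(19, 15).
For Beta(a, b) with a, b > 1 the mode is (a−1)/(a+b−2) = 18/32 ≈ 0.563.

p̂_MAP = 0.563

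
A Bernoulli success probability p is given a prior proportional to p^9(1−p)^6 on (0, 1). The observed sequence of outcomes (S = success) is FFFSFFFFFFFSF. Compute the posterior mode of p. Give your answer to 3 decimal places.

The prior density ∝ p^9(1−p)^6 is the kernel of Beta(10, 7).
Data: 2 successes in 13 trials (from the sequence). The binomial likelihood contributes p^2(1−p)^11, so the posterior is Beta(10+2, 7+11) = Beta(12, 18).
For Beta(a, b) with a, b > 1 the mode is (a−1)/(a+b−2) = 11/28 ≈ 0.393.

p̂_MAP = 0.393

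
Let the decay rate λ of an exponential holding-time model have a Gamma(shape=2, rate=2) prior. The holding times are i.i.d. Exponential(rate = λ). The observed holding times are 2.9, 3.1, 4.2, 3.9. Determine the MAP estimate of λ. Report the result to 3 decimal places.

λ̂_MAP = 0.311

The Exponential(rate=λ) likelihood is ∝ λ^n e^(−λΣtᵢ). Here n = 4 and Σtᵢ = 2.9 + 3.1 + 4.2 + 3.9 = 14.1.
Posterior ∝ λe^(−2λ) · λ^4e^(−14.1λ) = λ^5e^(−16.1λ), i.e. Gamma(6, 16.1).
Mode = (a−1)/b = 5/16.1 ≈ 0.311.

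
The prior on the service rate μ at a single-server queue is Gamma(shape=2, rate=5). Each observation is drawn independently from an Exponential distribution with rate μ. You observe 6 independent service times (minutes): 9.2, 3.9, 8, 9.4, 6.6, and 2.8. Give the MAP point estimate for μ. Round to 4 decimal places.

The Exponential(rate=μ) likelihood is ∝ μ^n e^(−μΣtᵢ). Here n = 6 and Σtᵢ = 9.2 + 3.9 + 8 + 9.4 + 6.6 + 2.8 = 39.9.
Posterior ∝ μe^(−5μ) · μ^6e^(−39.9μ) = μ^7e^(−44.9μ), i.e. Gamma(8, 44.9).
Mode = (a−1)/b = 7/44.9 ≈ 0.1559.

μ̂_MAP = 0.1559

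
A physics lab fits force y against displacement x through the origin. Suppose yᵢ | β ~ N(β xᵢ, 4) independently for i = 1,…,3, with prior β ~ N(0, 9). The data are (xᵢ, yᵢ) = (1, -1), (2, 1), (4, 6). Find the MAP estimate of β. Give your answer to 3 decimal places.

β̂_MAP = 1.166

log p(β | y) = −Σ(yᵢ − βxᵢ)²/(2·4) − β²/(2·9) + const.
Setting the derivative to zero: Σxᵢ(yᵢ − βxᵢ)/4 − β/9 = 0, so β = Σxᵢyᵢ / (Σxᵢ² + σ²/τ²).
Σxᵢyᵢ = 1·(-1) + 2·1 + 4·6 = 25; Σxᵢ² = 21; σ²/τ² = 4/9.
β̂_MAP = 25 / (21 + 4/9) = 25/(193/9) = 225/193 ≈ 1.166.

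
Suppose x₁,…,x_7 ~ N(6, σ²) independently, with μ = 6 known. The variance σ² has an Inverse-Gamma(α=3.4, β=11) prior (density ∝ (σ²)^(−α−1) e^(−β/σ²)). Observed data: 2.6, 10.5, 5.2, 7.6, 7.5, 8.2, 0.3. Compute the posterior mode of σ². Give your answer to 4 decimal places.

σ̂²_MAP = 6.1133

Sum of squared deviations about the known mean: SS = (2.6−6)² + (10.5−6)² + (5.2−6)² + (7.6−6)² + (7.5−6)² + (8.2−6)² + (0.3−6)² = 74.59.
The Normal likelihood contributes (σ²)^(−n/2) exp(−SS/(2σ²)), so the posterior is Inverse-Gamma(α + n/2, β + SS/2) = Inverse-Gamma(6.9, 48.295).
The mode of Inverse-Gamma(a, b) is b/(a+1) = 48.295/7.9 ≈ 6.1133.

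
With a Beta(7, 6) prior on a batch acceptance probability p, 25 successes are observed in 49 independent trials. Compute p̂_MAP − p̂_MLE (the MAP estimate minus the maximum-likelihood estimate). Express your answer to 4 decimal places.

MAP − MLE = 0.0065

Posterior is Beta(32, 30); MAP = (32−1)/(62−2) = 31/60 ≈ 0.51667.
MLE ignores the prior: p̂_MLE = k/n = 25/49 ≈ 0.51020.
Difference = 31/60 − 25/49 = 19/2940 ≈ 0.0065.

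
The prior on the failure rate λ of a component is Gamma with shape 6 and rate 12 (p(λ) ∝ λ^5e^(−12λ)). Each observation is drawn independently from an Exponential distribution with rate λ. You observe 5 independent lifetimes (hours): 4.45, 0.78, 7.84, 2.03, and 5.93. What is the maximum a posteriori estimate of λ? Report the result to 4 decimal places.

The Exponential(rate=λ) likelihood is ∝ λ^n e^(−λΣtᵢ). Here n = 5 and Σtᵢ = 4.45 + 0.78 + 7.84 + 2.03 + 5.93 = 21.03.
Posterior ∝ λ^5e^(−12λ) · λ^5e^(−21.03λ) = λ^10e^(−33.03λ), i.e. Gamma(11, 33.03).
Mode = (a−1)/b = 10/33.03 ≈ 0.3028.

λ̂_MAP = 0.3028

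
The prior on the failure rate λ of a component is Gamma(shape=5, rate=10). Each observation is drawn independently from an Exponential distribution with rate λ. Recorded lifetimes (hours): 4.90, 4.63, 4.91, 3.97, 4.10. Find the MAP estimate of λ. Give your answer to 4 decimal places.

λ̂_MAP = 0.2768

The Exponential(rate=λ) likelihood is ∝ λ^n e^(−λΣtᵢ). Here n = 5 and Σtᵢ = 4.90 + 4.63 + 4.91 + 3.97 + 4.10 = 22.51.
Posterior ∝ λ^4e^(−10λ) · λ^5e^(−22.51λ) = λ^9e^(−32.51λ), i.e. Gamma(10, 32.51).
Mode = (a−1)/b = 9/32.51 ≈ 0.2768.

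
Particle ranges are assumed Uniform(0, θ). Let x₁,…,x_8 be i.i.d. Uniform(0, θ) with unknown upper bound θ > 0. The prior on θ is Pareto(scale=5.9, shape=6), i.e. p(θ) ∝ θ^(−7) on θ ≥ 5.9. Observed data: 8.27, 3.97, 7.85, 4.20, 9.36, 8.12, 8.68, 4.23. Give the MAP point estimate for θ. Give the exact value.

The Uniform(0, θ) likelihood is θ^(−n) for θ ≥ max(xᵢ), zero otherwise. Here max(xᵢ) = 9.36.
Posterior ∝ θ^(−7) · θ^(−8) = θ^(−15) on θ ≥ max(5.9, 9.36) = 9.36.
This density is strictly decreasing in θ, so the posterior mode lies at the lower boundary of the support.

θ̂_MAP = 9.36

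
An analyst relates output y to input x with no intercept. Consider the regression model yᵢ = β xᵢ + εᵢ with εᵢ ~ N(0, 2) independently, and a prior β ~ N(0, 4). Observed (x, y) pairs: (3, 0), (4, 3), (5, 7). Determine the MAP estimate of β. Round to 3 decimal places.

log p(β | y) = −Σ(yᵢ − βxᵢ)²/(2·2) − β²/(2·4) + const.
Setting the derivative to zero: Σxᵢ(yᵢ − βxᵢ)/2 − β/4 = 0, so β = Σxᵢyᵢ / (Σxᵢ² + σ²/τ²).
Σxᵢyᵢ = 3·0 + 4·3 + 5·7 = 47; Σxᵢ² = 50; σ²/τ² = 0.5.
β̂_MAP = 47 / (50 + 0.5) = 47/50.5 ≈ 0.931.

β̂_MAP = 0.931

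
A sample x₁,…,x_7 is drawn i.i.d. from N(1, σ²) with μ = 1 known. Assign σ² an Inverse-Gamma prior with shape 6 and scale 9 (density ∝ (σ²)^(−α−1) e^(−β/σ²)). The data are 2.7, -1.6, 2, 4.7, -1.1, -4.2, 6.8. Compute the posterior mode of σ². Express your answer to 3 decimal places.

σ̂²_MAP = 5.116

Sum of squared deviations about the known mean: SS = (2.7−1)² + (-1.6−1)² + (2−1)² + (4.7−1)² + (-1.1−1)² + (-4.2−1)² + (6.8−1)² = 89.43.
The Normal likelihood contributes (σ²)^(−n/2) exp(−SS/(2σ²)), so the posterior is Inverse-Gamma(α + n/2, β + SS/2) = Inverse-Gamma(9.5, 53.715).
The mode of Inverse-Gamma(a, b) is b/(a+1) = 53.715/10.5 ≈ 5.116.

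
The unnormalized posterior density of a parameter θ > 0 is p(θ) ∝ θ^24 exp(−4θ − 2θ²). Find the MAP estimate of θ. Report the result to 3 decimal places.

ℓ'(θ) = 24/θ − 4 − 4θ. Setting this to zero and multiplying by θ: 4θ² + 4θ − 24 = 0.
θ = (−4 + √(4² + 4·4·24)) / (2·4) = (−4 + √400) / 8 = (−4 + 20)/8 = 2.
ℓ''(θ) = −24/θ² − 4 < 0, confirming a maximum.

θ̂_MAP = 2.000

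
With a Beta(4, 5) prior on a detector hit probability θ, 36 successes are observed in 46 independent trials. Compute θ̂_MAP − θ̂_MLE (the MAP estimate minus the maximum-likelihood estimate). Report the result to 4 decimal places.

Posterior is Beta(40, 15); MAP = (40−1)/(55−2) = 39/53 ≈ 0.73585.
MLE ignores the prior: θ̂_MLE = k/n = 36/46 ≈ 0.78261.
Difference = 39/53 − 36/46 = -57/1219 ≈ -0.0468.

MAP − MLE = -0.0468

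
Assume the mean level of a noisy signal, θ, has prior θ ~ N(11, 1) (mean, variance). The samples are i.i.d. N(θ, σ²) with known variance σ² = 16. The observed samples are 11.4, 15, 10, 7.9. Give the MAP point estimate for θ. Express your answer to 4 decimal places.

θ̂_MAP = 11.0150

n = 4; x̄ = (11.4 + 15 + 10 + 7.9)/4 = 44.3/4 = 11.075.
For a Normal prior and Normal likelihood with known variance, the posterior is Normal; its mode equals its mean, the precision-weighted average.
Prior precision 1/σ₀² = 1/1 = 1; data precision n/σ² = 4/16 = 0.25.
θ̂ = (1·11 + 0.25·11.075) / (1 + 0.25) = 13.76875/1.25 = 11.0150.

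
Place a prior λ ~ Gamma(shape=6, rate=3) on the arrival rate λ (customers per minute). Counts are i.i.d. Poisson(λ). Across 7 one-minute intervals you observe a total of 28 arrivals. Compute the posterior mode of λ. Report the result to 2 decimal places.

λ̂_MAP = 3.30

Σxᵢ = 28, n = 7.
Posterior ∝ λ^5e^(−3λ) · λ^28e^(−7λ) = λ^33e^(−10λ), i.e. Gamma(shape=34, rate=10).
The mode of a Gamma(a, b) with a ≥ 1 (shape–rate) is (a−1)/b = 33/10 ≈ 3.30.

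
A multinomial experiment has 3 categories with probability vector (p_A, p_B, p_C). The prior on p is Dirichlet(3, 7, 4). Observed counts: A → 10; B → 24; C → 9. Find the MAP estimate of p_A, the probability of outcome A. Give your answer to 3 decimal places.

MAP estimate of p_A = 0.222

The posterior is Dirichlet(αᵢ + nᵢ) = Dirichlet(13, 31, 13).
For a Dirichlet(a₁,…,a_K) with all aᵢ > 1, the mode has j-th component (aⱼ − 1)/(Σaᵢ − K).
Here Σaᵢ = 57 and K = 3, so p_A = (13 − 1)/(57 − 3) = 12/54 ≈ 0.222.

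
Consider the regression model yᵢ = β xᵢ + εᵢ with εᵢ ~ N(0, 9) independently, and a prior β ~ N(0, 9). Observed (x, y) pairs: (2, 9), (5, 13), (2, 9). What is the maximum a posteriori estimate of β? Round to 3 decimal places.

β̂_MAP = 2.971

log p(β | y) = −Σ(yᵢ − βxᵢ)²/(2·9) − β²/(2·9) + const.
Setting the derivative to zero: Σxᵢ(yᵢ − βxᵢ)/9 − β/9 = 0, so β = Σxᵢyᵢ / (Σxᵢ² + σ²/τ²).
Σxᵢyᵢ = 2·9 + 5·13 + 2·9 = 101; Σxᵢ² = 33; σ²/τ² = 1.
β̂_MAP = 101 / (33 + 1) = 101/34 ≈ 2.971.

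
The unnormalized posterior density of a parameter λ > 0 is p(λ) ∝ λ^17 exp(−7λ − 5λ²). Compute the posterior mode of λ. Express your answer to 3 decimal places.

ℓ'(λ) = 17/λ − 7 − 10λ. Setting this to zero and multiplying by λ: 10λ² + 7λ − 17 = 0.
λ = (−7 + √(7² + 4·10·17)) / (2·10) = (−7 + √729) / 20 = (−7 + 27)/20 = 1.
ℓ''(λ) = −17/λ² − 10 < 0, confirming a maximum.

λ̂_MAP = 1.000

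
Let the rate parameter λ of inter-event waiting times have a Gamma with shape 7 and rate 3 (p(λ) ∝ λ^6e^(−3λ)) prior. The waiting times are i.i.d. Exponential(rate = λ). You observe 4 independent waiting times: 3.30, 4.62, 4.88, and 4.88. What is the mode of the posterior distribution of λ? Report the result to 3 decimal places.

λ̂_MAP = 0.484

The Exponential(rate=λ) likelihood is ∝ λ^n e^(−λΣtᵢ). Here n = 4 and Σtᵢ = 3.30 + 4.62 + 4.88 + 4.88 = 17.68.
Posterior ∝ λ^6e^(−3λ) · λ^4e^(−17.68λ) = λ^10e^(−20.68λ), i.e. Gamma(11, 20.68).
Mode = (a−1)/b = 10/20.68 ≈ 0.484.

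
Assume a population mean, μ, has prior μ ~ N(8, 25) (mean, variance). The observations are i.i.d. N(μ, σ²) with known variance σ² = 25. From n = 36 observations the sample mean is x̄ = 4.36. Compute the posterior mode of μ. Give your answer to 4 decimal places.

n = 36, x̄ = 4.36.
For a Normal prior and Normal likelihood with known variance, the posterior is Normal; its mode equals its mean, the precision-weighted average.
Prior precision 1/σ₀² = 1/25 = 0.04; data precision n/σ² = 36/25 = 1.44.
μ̂ = (0.04·8 + 1.44·4.36) / (0.04 + 1.44) = 6.5984/1.48 = 4124/925 ≈ 4.4584.

μ̂_MAP = 4.4584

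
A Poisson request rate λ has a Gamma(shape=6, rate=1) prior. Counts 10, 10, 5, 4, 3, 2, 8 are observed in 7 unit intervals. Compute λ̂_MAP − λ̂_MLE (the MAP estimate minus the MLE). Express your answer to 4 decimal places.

Σxᵢ = 42. Posterior is Gamma(48, 8); MAP = (48−1)/8 = 47/8 ≈ 5.87500.
MLE = x̄ = 42/7 ≈ 6.00000.
Difference = 47/8 − 42/7 = -1/8 ≈ -0.1250.

MAP − MLE = -0.1250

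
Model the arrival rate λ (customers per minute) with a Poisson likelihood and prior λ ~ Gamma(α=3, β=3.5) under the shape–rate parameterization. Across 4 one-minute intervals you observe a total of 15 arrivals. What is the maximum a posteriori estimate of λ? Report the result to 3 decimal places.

λ̂_MAP = 2.267

Σxᵢ = 15, n = 4.
Posterior ∝ λ^2e^(−3.5λ) · λ^15e^(−4λ) = λ^17e^(−7.5λ), i.e. Gamma(shape=18, rate=7.5).
The mode of a Gamma(a, b) with a ≥ 1 (shape–rate) is (a−1)/b = 17/7.5 ≈ 2.267.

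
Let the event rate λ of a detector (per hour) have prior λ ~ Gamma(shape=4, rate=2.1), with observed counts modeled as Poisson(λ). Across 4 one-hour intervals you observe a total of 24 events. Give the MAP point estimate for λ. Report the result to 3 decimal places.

Σxᵢ = 24, n = 4.
Posterior ∝ λ^3e^(−2.1λ) · λ^24e^(−4λ) = λ^27e^(−6.1λ), i.e. Gamma(shape=28, rate=6.1).
The mode of a Gamma(a, b) with a ≥ 1 (shape–rate) is (a−1)/b = 27/6.1 ≈ 4.426.

λ̂_MAP = 4.426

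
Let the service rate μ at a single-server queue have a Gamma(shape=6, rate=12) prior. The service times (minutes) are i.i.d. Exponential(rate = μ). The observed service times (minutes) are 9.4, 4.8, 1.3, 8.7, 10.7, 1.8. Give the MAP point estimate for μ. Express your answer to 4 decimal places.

The Exponential(rate=μ) likelihood is ∝ μ^n e^(−μΣtᵢ). Here n = 6 and Σtᵢ = 9.4 + 4.8 + 1.3 + 8.7 + 10.7 + 1.8 = 36.7.
Posterior ∝ μ^5e^(−12μ) · μ^6e^(−36.7μ) = μ^11e^(−48.7μ), i.e. Gamma(12, 48.7).
Mode = (a−1)/b = 11/48.7 ≈ 0.2259.

μ̂_MAP = 0.2259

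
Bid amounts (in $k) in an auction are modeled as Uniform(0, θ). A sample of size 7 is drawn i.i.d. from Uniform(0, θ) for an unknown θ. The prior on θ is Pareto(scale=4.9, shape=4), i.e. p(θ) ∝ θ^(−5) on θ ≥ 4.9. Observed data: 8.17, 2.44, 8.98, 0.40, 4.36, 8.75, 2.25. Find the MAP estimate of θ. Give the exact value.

The Uniform(0, θ) likelihood is θ^(−n) for θ ≥ max(xᵢ), zero otherwise. Here max(xᵢ) = 8.98.
Posterior ∝ θ^(−5) · θ^(−7) = θ^(−12) on θ ≥ max(4.9, 8.98) = 8.98.
This density is strictly decreasing in θ, so the posterior mode lies at the lower boundary of the support.

θ̂_MAP = 8.98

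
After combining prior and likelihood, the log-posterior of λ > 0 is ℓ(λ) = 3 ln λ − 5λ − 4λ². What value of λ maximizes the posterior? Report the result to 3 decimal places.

λ̂_MAP = 0.375

ℓ'(λ) = 3/λ − 5 − 8λ. Setting this to zero and multiplying by λ: 8λ² + 5λ − 3 = 0.
λ = (−5 + √(5² + 4·8·3)) / (2·8) = (−5 + √121) / 16 = (−5 + 11)/16 = 3/8.
ℓ''(λ) = −3/λ² − 8 < 0, confirming a maximum.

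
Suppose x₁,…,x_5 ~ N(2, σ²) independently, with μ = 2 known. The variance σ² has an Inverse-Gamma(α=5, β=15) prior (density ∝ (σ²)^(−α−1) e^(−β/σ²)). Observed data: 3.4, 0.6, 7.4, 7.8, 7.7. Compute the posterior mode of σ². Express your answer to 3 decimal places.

σ̂²_MAP = 7.601

Sum of squared deviations about the known mean: SS = (3.4−2)² + (0.6−2)² + (7.4−2)² + (7.8−2)² + (7.7−2)² = 99.21.
The Normal likelihood contributes (σ²)^(−n/2) exp(−SS/(2σ²)), so the posterior is Inverse-Gamma(α + n/2, β + SS/2) = Inverse-Gamma(7.5, 64.605).
The mode of Inverse-Gamma(a, b) is b/(a+1) = 64.605/8.5 ≈ 7.601.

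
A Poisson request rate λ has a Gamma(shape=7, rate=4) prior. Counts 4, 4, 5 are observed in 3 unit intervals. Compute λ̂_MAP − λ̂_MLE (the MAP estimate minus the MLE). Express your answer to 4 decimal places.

Σxᵢ = 13. Posterior is Gamma(20, 7); MAP = (20−1)/7 = 19/7 ≈ 2.71429.
MLE = x̄ = 13/3 ≈ 4.33333.
Difference = 19/7 − 13/3 = -34/21 ≈ -1.6190.

MAP − MLE = -1.6190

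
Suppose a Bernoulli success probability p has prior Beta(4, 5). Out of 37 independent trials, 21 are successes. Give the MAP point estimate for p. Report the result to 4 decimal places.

Prior: Beta(4, 5).
Data: 21 successes in 37 trials. The binomial likelihood contributes p^21(1−p)^16, so the posterior is Beta(4+21, 5+16) = Beta(25, 21).
For Beta(a, b) with a, b > 1 the mode is (a−1)/(a+b−2) = 24/44 ≈ 0.5455.

p̂_MAP = 0.5455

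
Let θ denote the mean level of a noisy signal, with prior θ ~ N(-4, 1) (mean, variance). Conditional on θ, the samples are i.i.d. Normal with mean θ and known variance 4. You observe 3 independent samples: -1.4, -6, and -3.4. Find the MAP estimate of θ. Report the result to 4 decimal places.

n = 3; x̄ = ((-1.4) + (-6) + (-3.4))/3 = -10.8/3 = -3.6.
For a Normal prior and Normal likelihood with known variance, the posterior is Normal; its mode equals its mean, the precision-weighted average.
Prior precision 1/σ₀² = 1/1 = 1; data precision n/σ² = 3/4 = 0.75.
θ̂ = (1·(-4) + 0.75·(-3.6)) / (1 + 0.75) = (-6.7)/1.75 = -134/35 ≈ -3.8286.

θ̂_MAP = -3.8286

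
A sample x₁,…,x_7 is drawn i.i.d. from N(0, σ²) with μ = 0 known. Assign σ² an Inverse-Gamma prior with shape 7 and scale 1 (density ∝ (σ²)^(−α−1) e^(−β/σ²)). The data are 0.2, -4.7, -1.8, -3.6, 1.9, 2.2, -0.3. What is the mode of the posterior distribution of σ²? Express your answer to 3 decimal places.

Sum of squared deviations about the known mean: SS = (0.2−0)² + (-4.7−0)² + (-1.8−0)² + (-3.6−0)² + (1.9−0)² + (2.2−0)² + (-0.3−0)² = 46.87.
The Normal likelihood contributes (σ²)^(−n/2) exp(−SS/(2σ²)), so the posterior is Inverse-Gamma(α + n/2, β + SS/2) = Inverse-Gamma(10.5, 24.435).
The mode of Inverse-Gamma(a, b) is b/(a+1) = 24.435/11.5 ≈ 2.125.

σ̂²_MAP = 2.125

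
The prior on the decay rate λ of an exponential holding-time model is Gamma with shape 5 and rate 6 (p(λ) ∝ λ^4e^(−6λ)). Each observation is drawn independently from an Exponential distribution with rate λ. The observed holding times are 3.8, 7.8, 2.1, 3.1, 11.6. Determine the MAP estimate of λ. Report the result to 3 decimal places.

λ̂_MAP = 0.262

The Exponential(rate=λ) likelihood is ∝ λ^n e^(−λΣtᵢ). Here n = 5 and Σtᵢ = 3.8 + 7.8 + 2.1 + 3.1 + 11.6 = 28.4.
Posterior ∝ λ^4e^(−6λ) · λ^5e^(−28.4λ) = λ^9e^(−34.4λ), i.e. Gamma(10, 34.4).
Mode = (a−1)/b = 9/34.4 ≈ 0.262.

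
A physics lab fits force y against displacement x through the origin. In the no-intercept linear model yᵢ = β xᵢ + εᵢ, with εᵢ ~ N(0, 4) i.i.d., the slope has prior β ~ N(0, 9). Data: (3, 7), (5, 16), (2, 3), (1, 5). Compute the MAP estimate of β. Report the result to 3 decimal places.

log p(β | y) = −Σ(yᵢ − βxᵢ)²/(2·4) − β²/(2·9) + const.
Setting the derivative to zero: Σxᵢ(yᵢ − βxᵢ)/4 − β/9 = 0, so β = Σxᵢyᵢ / (Σxᵢ² + σ²/τ²).
Σxᵢyᵢ = 3·7 + 5·16 + 2·3 + 1·5 = 112; Σxᵢ² = 39; σ²/τ² = 4/9.
β̂_MAP = 112 / (39 + 4/9) = 112/(355/9) = 1008/355 ≈ 2.839.

β̂_MAP = 2.839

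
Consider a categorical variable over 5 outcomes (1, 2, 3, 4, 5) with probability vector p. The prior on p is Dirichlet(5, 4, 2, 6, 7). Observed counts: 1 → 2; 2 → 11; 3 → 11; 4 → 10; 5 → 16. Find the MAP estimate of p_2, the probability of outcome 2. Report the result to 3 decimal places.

MAP estimate: 0.203

The posterior is Dirichlet(αᵢ + nᵢ) = Dirichlet(7, 15, 13, 16, 23).
For a Dirichlet(a₁,…,a_K) with all aᵢ > 1, the mode has j-th component (aⱼ − 1)/(Σaᵢ − K).
Here Σaᵢ = 74 and K = 5, so p_2 = (15 − 1)/(74 − 5) = 14/69 ≈ 0.203.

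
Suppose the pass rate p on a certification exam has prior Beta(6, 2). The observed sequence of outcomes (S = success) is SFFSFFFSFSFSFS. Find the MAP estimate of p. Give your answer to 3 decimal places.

p̂_MAP = 0.550

Prior: Beta(6, 2).
Data: 6 successes in 14 trials (from the sequence). The binomial likelihood contributes p^6(1−p)^8, so the posterior is Beta(6+6, 2+8) = Beta(12, 10).
For Beta(a, b) with a, b > 1 the mode is (a−1)/(a+b−2) = 11/20 ≈ 0.550.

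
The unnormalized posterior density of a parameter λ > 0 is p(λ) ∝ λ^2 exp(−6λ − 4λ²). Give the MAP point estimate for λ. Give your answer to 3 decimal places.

ℓ'(λ) = 2/λ − 6 − 8λ. Setting this to zero and multiplying by λ: 8λ² + 6λ − 2 = 0.
λ = (−6 + √(6² + 4·8·2)) / (2·8) = (−6 + √100) / 16 = (−6 + 10)/16 = 1/4.
ℓ''(λ) = −2/λ² − 8 < 0, confirming a maximum.

λ̂_MAP = 0.250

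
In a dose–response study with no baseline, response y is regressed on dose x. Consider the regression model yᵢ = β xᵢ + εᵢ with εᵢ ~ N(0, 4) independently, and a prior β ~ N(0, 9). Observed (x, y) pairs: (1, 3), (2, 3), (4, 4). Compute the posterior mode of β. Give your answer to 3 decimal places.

log p(β | y) = −Σ(yᵢ − βxᵢ)²/(2·4) − β²/(2·9) + const.
Setting the derivative to zero: Σxᵢ(yᵢ − βxᵢ)/4 − β/9 = 0, so β = Σxᵢyᵢ / (Σxᵢ² + σ²/τ²).
Σxᵢyᵢ = 1·3 + 2·3 + 4·4 = 25; Σxᵢ² = 21; σ²/τ² = 4/9.
β̂_MAP = 25 / (21 + 4/9) = 25/(193/9) = 225/193 ≈ 1.166.

β̂_MAP = 1.166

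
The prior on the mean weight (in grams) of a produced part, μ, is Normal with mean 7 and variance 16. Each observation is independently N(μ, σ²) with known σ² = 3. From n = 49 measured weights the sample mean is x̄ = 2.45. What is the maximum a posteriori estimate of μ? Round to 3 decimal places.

n = 49, x̄ = 2.45.
For a Normal prior and Normal likelihood with known variance, the posterior is Normal; its mode equals its mean, the precision-weighted average.
Prior precision 1/σ₀² = 1/16 = 0.0625; data precision n/σ² = 49/3.
μ̂ = (0.0625·7 + (49/3)·2.45) / (0.0625 + 49/3) = (9709/240)/(787/48) = 9709/3935 ≈ 2.467.

μ̂_MAP = 2.467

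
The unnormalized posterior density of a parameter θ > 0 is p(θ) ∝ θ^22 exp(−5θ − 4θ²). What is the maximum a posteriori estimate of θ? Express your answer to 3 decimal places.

θ̂_MAP = 1.375

ℓ'(θ) = 22/θ − 5 − 8θ. Setting this to zero and multiplying by θ: 8θ² + 5θ − 22 = 0.
θ = (−5 + √(5² + 4·8·22)) / (2·8) = (−5 + √729) / 16 = (−5 + 27)/16 = 11/8.
ℓ''(θ) = −22/θ² − 8 < 0, confirming a maximum.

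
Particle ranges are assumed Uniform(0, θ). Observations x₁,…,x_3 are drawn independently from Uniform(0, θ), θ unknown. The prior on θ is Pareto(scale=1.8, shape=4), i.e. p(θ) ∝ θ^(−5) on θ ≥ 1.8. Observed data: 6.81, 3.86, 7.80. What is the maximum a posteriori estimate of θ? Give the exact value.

The Uniform(0, θ) likelihood is θ^(−n) for θ ≥ max(xᵢ), zero otherwise. Here max(xᵢ) = 7.80.
Posterior ∝ θ^(−5) · θ^(−3) = θ^(−8) on θ ≥ max(1.8, 7.80) = 7.80.
This density is strictly decreasing in θ, so the posterior mode lies at the lower boundary of the support.

θ̂_MAP = 7.80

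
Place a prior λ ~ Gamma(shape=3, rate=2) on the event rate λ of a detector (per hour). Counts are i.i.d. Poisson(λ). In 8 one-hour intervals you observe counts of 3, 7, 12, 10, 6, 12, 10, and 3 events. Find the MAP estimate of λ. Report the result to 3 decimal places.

λ̂_MAP = 6.500

Σxᵢ = 3+7+12+10+6+12+10+3 = 63, with n = 8.
Posterior ∝ λ^2e^(−2λ) · λ^63e^(−8λ) = λ^65e^(−10λ), i.e. Gamma(shape=66, rate=10).
The mode of a Gamma(a, b) with a ≥ 1 (shape–rate) is (a−1)/b = 65/10 ≈ 6.500.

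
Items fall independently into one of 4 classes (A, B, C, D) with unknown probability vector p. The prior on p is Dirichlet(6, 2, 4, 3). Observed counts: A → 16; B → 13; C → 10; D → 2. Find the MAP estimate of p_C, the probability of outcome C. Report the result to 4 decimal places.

MAP estimate of p_C = 0.2500

The posterior is Dirichlet(αᵢ + nᵢ) = Dirichlet(22, 15, 14, 5).
For a Dirichlet(a₁,…,a_K) with all aᵢ > 1, the mode has j-th component (aⱼ − 1)/(Σaᵢ − K).
Here Σaᵢ = 56 and K = 4, so p_C = (14 − 1)/(56 − 4) = 13/52 ≈ 0.2500.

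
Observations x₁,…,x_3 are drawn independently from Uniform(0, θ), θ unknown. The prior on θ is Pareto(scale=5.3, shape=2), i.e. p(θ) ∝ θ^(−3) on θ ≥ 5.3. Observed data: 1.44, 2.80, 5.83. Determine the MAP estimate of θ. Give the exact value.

θ̂_MAP = 5.83

The Uniform(0, θ) likelihood is θ^(−n) for θ ≥ max(xᵢ), zero otherwise. Here max(xᵢ) = 5.83.
Posterior ∝ θ^(−3) · θ^(−3) = θ^(−6) on θ ≥ max(5.3, 5.83) = 5.83.
This density is strictly decreasing in θ, so the posterior mode lies at the lower boundary of the support.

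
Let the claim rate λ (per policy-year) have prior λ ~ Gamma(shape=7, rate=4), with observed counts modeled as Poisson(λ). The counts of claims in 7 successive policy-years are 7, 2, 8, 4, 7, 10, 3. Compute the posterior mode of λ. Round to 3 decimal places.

λ̂_MAP = 4.273

Σxᵢ = 7+2+8+4+7+10+3 = 41, with n = 7.
Posterior ∝ λ^6e^(−4λ) · λ^41e^(−7λ) = λ^47e^(−11λ), i.e. Gamma(shape=48, rate=11).
The mode of a Gamma(a, b) with a ≥ 1 (shape–rate) is (a−1)/b = 47/11 ≈ 4.273.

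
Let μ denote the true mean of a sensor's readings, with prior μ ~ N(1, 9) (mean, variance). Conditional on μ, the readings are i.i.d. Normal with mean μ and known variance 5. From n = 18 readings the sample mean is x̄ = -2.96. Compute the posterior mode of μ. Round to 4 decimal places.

n = 18, x̄ = -2.96.
For a Normal prior and Normal likelihood with known variance, the posterior is Normal; its mode equals its mean, the precision-weighted average.
Prior precision 1/σ₀² = 1/9; data precision n/σ² = 18/5 = 3.6.
μ̂ = ((1/9)·1 + 3.6·(-2.96)) / (1/9 + 3.6) = (-11863/1125)/(167/45) = -11863/4175 ≈ -2.8414.

μ̂_MAP = -2.8414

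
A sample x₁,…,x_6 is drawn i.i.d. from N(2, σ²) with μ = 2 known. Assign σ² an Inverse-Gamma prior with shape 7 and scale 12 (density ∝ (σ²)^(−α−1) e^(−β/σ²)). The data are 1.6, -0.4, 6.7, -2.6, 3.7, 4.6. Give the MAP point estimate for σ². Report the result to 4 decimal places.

σ̂²_MAP = 3.7645

Sum of squared deviations about the known mean: SS = (1.6−2)² + (-0.4−2)² + (6.7−2)² + (-2.6−2)² + (3.7−2)² + (4.6−2)² = 58.82.
The Normal likelihood contributes (σ²)^(−n/2) exp(−SS/(2σ²)), so the posterior is Inverse-Gamma(α + n/2, β + SS/2) = Inverse-Gamma(10, 41.41).
The mode of Inverse-Gamma(a, b) is b/(a+1) = 41.41/11 ≈ 3.7645.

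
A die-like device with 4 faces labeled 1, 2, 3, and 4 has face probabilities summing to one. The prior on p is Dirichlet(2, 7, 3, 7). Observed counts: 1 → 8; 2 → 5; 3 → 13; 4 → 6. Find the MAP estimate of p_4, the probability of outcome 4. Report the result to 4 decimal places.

MAP estimate: 0.2553

The posterior is Dirichlet(αᵢ + nᵢ) = Dirichlet(10, 12, 16, 13).
For a Dirichlet(a₁,…,a_K) with all aᵢ > 1, the mode has j-th component (aⱼ − 1)/(Σaᵢ − K).
Here Σaᵢ = 51 and K = 4, so p_4 = (13 − 1)/(51 − 4) = 12/47 ≈ 0.2553.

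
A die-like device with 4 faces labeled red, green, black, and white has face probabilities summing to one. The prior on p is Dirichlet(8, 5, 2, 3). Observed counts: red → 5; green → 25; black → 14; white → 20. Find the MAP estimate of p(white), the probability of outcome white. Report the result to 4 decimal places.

MAP estimate of p(white) = 0.2821

The posterior is Dirichlet(αᵢ + nᵢ) = Dirichlet(13, 30, 16, 23).
For a Dirichlet(a₁,…,a_K) with all aᵢ > 1, the mode has j-th component (aⱼ − 1)/(Σaᵢ − K).
Here Σaᵢ = 82 and K = 4, so p(white) = (23 − 1)/(82 − 4) = 22/78 ≈ 0.2821.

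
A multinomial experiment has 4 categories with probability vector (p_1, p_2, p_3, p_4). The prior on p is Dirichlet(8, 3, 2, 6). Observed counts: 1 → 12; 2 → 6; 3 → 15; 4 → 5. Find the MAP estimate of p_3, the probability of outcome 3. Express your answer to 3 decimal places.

MAP estimate: 0.302

The posterior is Dirichlet(αᵢ + nᵢ) = Dirichlet(20, 9, 17, 11).
For a Dirichlet(a₁,…,a_K) with all aᵢ > 1, the mode has j-th component (aⱼ − 1)/(Σaᵢ − K).
Here Σaᵢ = 57 and K = 4, so p_3 = (17 − 1)/(57 − 4) = 16/53 ≈ 0.302.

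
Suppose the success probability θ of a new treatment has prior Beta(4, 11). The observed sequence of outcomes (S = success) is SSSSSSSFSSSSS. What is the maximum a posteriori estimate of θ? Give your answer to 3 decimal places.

θ̂_MAP = 0.577

Prior: Beta(4, 11).
Data: 12 successes in 13 trials (from the sequence). The binomial likelihood contributes θ^12(1−θ)^1, so the posterior is Beta(4+12, 11+1) = Beta(16, 12).
For Beta(a, b) with a, b > 1 the mode is (a−1)/(a+b−2) = 15/26 ≈ 0.577.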